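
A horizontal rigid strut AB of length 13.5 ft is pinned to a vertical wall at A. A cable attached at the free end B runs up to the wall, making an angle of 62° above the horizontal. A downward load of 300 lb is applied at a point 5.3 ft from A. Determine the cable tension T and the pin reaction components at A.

T = 133.4 lb, A_x = 62.62 lb, A_y = 182.2 lb

ΣM about A: T·sin62°·13.5 − 300·5.3 = 0 → T = 1590/(13.5·0.882948) = 133.392 ≈ 133.4 lb.
ΣF_x = 0: A_x − T·cos62° = 0 → A_x = 133.392 × 0.469472 = 62.62 lb.
ΣF_y = 0: A_y + T·sin62° − 300 = 0 → A_y = 300 − 133.392 × 0.882948 = 182.2 lb.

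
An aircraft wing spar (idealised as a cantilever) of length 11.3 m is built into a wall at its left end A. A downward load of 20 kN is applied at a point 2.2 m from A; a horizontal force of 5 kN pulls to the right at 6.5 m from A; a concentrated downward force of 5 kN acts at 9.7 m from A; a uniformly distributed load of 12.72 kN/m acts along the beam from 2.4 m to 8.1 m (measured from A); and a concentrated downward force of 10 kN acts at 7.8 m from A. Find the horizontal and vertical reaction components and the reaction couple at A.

Resultant of the distributed load: 12.72 × 5.7 = 72.504 kN at 5.25 m from A.
ΣF_x = 0: A_x + 5 = 0 → A_x = -5.000 kN.
ΣF_y = 0: A_y − 20 − 5 − 12.72·5.7 − 10 = 0 → A_y = 107.5 kN.
ΣM about A: M_A − 20·2.2 − 5·9.7 − (12.72·5.7)·5.25 − 10·7.8 = 0 → M_A = 551.1 kN·m.

A_x = -5.000 kN, A_y = 107.5 kN, M_A = 551.1 kN·m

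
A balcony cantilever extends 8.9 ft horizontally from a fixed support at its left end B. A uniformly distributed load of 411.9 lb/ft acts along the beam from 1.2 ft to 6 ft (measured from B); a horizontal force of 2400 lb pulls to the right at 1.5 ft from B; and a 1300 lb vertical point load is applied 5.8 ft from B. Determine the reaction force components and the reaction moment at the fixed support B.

B_x = -2400 lb, B_y = 3277 lb, M_B = 14660 lb·ft

Resultant of the distributed load: 411.9 × 4.8 = 1977.12 lb at 3.6 ft from B.
ΣF_x = 0: B_x + 2400 = 0 → B_x = -2400 lb.
ΣF_y = 0: B_y − 411.9·4.8 − 1300 = 0 → B_y = 3277 lb.
ΣM about B: M_B − (411.9·4.8)·3.6 − 1300·5.8 = 0 → M_B = 14660 lb·ft.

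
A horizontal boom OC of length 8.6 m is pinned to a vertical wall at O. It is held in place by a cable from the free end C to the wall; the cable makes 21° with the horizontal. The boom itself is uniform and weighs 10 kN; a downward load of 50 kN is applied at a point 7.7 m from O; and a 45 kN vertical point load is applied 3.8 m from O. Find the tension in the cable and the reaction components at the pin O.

ΣM about O: T·sin21°·8.6 − 10·4.3 − 50·7.7 − 45·3.8 = 0 → T = 599/(8.6·0.358368) = 194.357 ≈ 194.4 kN.
ΣF_x = 0: O_x − T·cos21° = 0 → O_x = 194.357 × 0.93358 = 181.4 kN.
ΣF_y = 0: O_y + T·sin21° − 10 − 50 − 45 = 0 → O_y = 105 − 194.357 × 0.358368 = 35.35 kN.

T = 194.4 kN, O_x = 181.4 kN, O_y = 35.35 kN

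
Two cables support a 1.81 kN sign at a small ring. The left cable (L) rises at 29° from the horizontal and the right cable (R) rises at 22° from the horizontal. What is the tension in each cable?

ΣF_x = 0: −T_L·cos29° + T_R·cos22° = 0 → T_R = 0.943308·T_L.
ΣF_y = 0: T_L·sin29° + T_R·sin22° = 1.81.
Substitute: T_L·(0.48481 + 0.943308·0.374607) = 1.81 → T_L = 2.15944 ≈ 2.159 kN.
Then T_R = 0.943308 × 2.15944 = 2.037 kN.

T_L = 2.159 kN, T_R = 2.037 kN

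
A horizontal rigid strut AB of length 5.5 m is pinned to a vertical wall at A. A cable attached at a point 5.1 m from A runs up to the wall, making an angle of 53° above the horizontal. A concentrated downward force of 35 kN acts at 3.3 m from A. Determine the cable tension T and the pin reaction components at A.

ΣM about A: T·sin53°·5.1 − 35·3.3 = 0 → T = 115.5/(5.1·0.798636) = 28.3572 ≈ 28.36 kN.
ΣF_x = 0: A_x − T·cos53° = 0 → A_x = 28.3572 × 0.601815 = 17.07 kN.
ΣF_y = 0: A_y + T·sin53° − 35 = 0 → A_y = 35 − 28.3572 × 0.798636 = 12.35 kN.

T = 28.36 kN, A_x = 17.07 kN, A_y = 12.35 kN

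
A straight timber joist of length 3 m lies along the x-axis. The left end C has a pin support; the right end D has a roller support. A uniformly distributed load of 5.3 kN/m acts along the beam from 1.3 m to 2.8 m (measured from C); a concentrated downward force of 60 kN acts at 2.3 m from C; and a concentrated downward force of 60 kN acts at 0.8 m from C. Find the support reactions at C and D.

C_x = 0, C_y = 60.52 kN, D_y = 67.43 kN

Resultant of the distributed load: 5.3 × 1.5 = 7.95 kN at 2.05 m from C.
Moments about C: D_y·3 − (5.3·1.5)·2.05 − 60·2.3 − 60·0.8 = 0 → D_y = 202.2975/3 = 67.4325 ≈ 67.43 kN.
ΣF_y = 0: C_y + 67.4325 − 5.3·1.5 − 60 − 60 = 0 → C_y = 60.52 kN.
ΣF_x = 0: no horizontal applied forces, so C_x = 0.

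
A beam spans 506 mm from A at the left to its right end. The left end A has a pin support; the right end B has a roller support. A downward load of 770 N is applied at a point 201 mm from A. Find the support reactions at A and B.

Taking moments about A: B_y·506 − 770·201 = 0 → B_y = 154770/506 = 305.87 ≈ 305.9 N.
ΣF_y = 0: A_y + 305.87 − 770 = 0 → A_y = 464.1 N.
ΣF_x = 0: no horizontal applied forces, so A_x = 0.

A_x = 0, A_y = 464.1 N, B_y = 305.9 N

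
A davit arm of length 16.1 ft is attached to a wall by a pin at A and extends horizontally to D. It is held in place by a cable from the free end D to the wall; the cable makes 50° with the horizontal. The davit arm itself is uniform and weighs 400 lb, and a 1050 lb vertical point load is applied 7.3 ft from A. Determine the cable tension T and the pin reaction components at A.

ΣM about A: T·sin50°·16.1 − 400·8.05 − 1050·7.3 = 0 → T = 10885/(16.1·0.766044) = 882.569 ≈ 882.6 lb.
ΣF_x = 0: A_x − T·cos50° = 0 → A_x = 882.569 × 0.642788 = 567.3 lb.
ΣF_y = 0: A_y + T·sin50° − 400 − 1050 = 0 → A_y = 1450 − 882.569 × 0.766044 = 773.9 lb.

T = 882.6 lb, A_x = 567.3 lb, A_y = 773.9 lb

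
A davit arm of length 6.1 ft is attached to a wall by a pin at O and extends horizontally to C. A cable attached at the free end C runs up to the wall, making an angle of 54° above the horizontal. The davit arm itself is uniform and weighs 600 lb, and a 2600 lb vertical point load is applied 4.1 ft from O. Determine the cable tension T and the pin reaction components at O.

T = 2531 lb, O_x = 1488 lb, O_y = 1152 lb

ΣM about O: T·sin54°·6.1 − 600·3.05 − 2600·4.1 = 0 → T = 12490/(6.1·0.809017) = 2530.9 ≈ 2531 lb.
ΣF_x = 0: O_x − T·cos54° = 0 → O_x = 2530.9 × 0.587785 = 1488 lb.
ΣF_y = 0: O_y + T·sin54° − 600 − 2600 = 0 → O_y = 3200 − 2530.9 × 0.809017 = 1152 lb.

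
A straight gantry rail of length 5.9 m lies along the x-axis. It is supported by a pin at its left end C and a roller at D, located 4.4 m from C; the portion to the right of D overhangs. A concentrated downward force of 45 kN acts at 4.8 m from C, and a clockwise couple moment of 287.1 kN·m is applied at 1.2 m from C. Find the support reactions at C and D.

C_x = 0, C_y = -69.34 kN, D_y = 114.3 kN

ΣM about C: D_y·4.4 − 45·4.8 − 287.1 = 0 → D_y = 503.1/4.4 = 114.341 ≈ 114.3 kN.
ΣF_y = 0: C_y + 114.341 − 45 = 0 → C_y = -69.34 kN.
ΣF_x = 0: no horizontal applied forces, so C_x = 0.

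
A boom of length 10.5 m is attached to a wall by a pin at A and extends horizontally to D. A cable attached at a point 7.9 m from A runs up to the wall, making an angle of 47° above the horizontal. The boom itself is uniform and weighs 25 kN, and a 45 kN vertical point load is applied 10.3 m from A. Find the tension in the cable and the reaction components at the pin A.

T = 102.9 kN, A_x = 70.20 kN, A_y = -5.285 kN

ΣM about A: T·sin47°·7.9 − 25·5.25 − 45·10.3 = 0 → T = 594.75/(7.9·0.731354) = 102.939 ≈ 102.9 kN.
ΣF_x = 0: A_x − T·cos47° = 0 → A_x = 102.939 × 0.681998 = 70.20 kN.
ΣF_y = 0: A_y + T·sin47° − 25 − 45 = 0 → A_y = 70 − 102.939 × 0.731354 = -5.285 kN.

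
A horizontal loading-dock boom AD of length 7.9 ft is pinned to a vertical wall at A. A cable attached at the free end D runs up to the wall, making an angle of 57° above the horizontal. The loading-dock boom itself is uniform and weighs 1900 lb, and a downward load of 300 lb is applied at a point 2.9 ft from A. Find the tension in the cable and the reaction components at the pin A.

T = 1264 lb, A_x = 688.5 lb, A_y = 1140 lb

ΣM about A: T·sin57°·7.9 − 1900·3.95 − 300·2.9 = 0 → T = 8375/(7.9·0.838671) = 1264.06 ≈ 1264 lb.
ΣF_x = 0: A_x − T·cos57° = 0 → A_x = 1264.06 × 0.544639 = 688.5 lb.
ΣF_y = 0: A_y + T·sin57° − 1900 − 300 = 0 → A_y = 2200 − 1264.06 × 0.838671 = 1140 lb.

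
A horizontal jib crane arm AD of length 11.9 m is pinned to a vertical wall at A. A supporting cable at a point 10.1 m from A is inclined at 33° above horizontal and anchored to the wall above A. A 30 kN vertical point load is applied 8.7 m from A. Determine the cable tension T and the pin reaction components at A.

ΣM about A: T·sin33°·10.1 − 30·8.7 = 0 → T = 261/(10.1·0.544639) = 47.4472 ≈ 47.45 kN.
ΣF_x = 0: A_x − T·cos33° = 0 → A_x = 47.4472 × 0.838671 = 39.79 kN.
ΣF_y = 0: A_y + T·sin33° − 30 = 0 → A_y = 30 − 47.4472 × 0.544639 = 4.158 kN.

T = 47.45 kN, A_x = 39.79 kN, A_y = 4.158 kN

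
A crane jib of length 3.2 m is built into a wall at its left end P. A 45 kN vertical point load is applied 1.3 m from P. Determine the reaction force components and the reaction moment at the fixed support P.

ΣF_x = 0: P_x = 0.
ΣF_y = 0: P_y − 45 = 0 → P_y = 45.00 kN.
ΣM about P: M_P − 45·1.3 = 0 → M_P = 58.50 kN·m.

P_x = 0, P_y = 45.00 kN, M_P = 58.50 kN·m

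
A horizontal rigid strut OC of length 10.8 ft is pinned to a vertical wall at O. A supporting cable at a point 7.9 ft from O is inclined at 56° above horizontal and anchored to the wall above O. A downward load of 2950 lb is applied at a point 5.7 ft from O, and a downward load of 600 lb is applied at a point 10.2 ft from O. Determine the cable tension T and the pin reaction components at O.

T = 3502 lb, O_x = 1958 lb, O_y = 646.8 lb

ΣM about O: T·sin56°·7.9 − 2950·5.7 − 600·10.2 = 0 → T = 22935/(7.9·0.829038) = 3501.85 ≈ 3502 lb.
ΣF_x = 0: O_x − T·cos56° = 0 → O_x = 3501.85 × 0.559193 = 1958 lb.
ΣF_y = 0: O_y + T·sin56° − 2950 − 600 = 0 → O_y = 3550 − 3501.85 × 0.829038 = 646.8 lb.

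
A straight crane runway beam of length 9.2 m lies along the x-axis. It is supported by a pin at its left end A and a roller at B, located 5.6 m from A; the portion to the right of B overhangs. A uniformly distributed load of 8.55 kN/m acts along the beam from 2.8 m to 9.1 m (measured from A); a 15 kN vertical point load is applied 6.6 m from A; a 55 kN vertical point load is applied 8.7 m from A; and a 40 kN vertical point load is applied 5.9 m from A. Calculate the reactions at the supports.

Resultant of the distributed load: 8.55 × 6.3 = 53.865 kN at 5.95 m from A.
Taking moments about A: B_y·5.6 − (8.55·6.3)·5.95 − 15·6.6 − 55·8.7 − 40·5.9 = 0 → B_y = 1133.99675/5.6 = 202.499 ≈ 202.5 kN.
ΣF_y = 0: A_y + 202.499 − 8.55·6.3 − 15 − 55 − 40 = 0 → A_y = -38.63 kN.
ΣF_x = 0: no horizontal applied forces, so A_x = 0.

A_x = 0, A_y = -38.63 kN, B_y = 202.5 kN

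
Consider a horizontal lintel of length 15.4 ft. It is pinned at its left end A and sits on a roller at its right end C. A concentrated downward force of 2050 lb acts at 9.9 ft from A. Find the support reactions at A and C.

Taking moments about A: C_y·15.4 − 2050·9.9 = 0 → C_y = 20295/15.4 = 1317.86 ≈ 1318 lb.
ΣF_y = 0: A_y + 1317.86 − 2050 = 0 → A_y = 732.1 lb.
ΣF_x = 0: no horizontal applied forces, so A_x = 0.

A_x = 0, A_y = 732.1 lb, C_y = 1318 lb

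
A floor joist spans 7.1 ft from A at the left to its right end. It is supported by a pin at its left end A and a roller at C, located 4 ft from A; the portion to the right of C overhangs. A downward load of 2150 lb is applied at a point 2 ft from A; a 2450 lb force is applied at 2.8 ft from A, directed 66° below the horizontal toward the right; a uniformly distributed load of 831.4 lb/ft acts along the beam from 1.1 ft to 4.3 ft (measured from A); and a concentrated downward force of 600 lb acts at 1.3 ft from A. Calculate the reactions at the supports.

Resultant of the distributed load: 831.4 × 3.2 = 2660.48 lb at 2.7 ft from A.
ΣM about A: C_y·4 − 2150·2 − 2450·sin66°·2.8 − (831.4·3.2)·2.7 − 600·1.3 = 0 → C_y = 18530.2/4 = 4632.55 ≈ 4633 lb.
ΣF_y = 0: A_y + 4632.55 − 2150 − 2450·sin66° − 831.4·3.2 − 600 = 0 → A_y = 3016 lb.
ΣF_x = 0: A_x + 2450·cos66° = 0 → A_x = -996.5 lb.

A_x = -996.5 lb, A_y = 3016 lb, C_y = 4633 lb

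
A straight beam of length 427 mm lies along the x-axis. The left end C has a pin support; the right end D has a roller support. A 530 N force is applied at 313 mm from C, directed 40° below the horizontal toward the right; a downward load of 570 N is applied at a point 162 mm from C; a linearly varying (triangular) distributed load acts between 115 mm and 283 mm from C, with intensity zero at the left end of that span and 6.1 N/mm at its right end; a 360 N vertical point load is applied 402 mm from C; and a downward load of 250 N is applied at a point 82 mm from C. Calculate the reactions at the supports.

C_x = -406.0 N, C_y = 907.8 N, D_y = 1125 N

Resultant of the triangular load: ½ × 6.1 × 168 = 512.4 N, acting at 227 mm from C (one-third of the span from the peak).
ΣM about C: D_y·427 − 530·sin40°·313 − 570·162 − (½·6.1·168)·227 − 360·402 − 250·82 = 0 → D_y = 480507/427 = 1125.31 ≈ 1125 N.
ΣF_y = 0: C_y + 1125.31 − 530·sin40° − 570 − ½·6.1·168 − 360 − 250 = 0 → C_y = 907.8 N.
ΣF_x = 0: C_x + 530·cos40° = 0 → C_x = -406.0 N.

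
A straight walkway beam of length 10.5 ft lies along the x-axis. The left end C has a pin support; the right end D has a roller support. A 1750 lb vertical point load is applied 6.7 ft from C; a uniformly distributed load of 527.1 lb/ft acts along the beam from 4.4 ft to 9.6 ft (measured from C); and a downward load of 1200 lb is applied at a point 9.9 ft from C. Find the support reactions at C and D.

Resultant of the distributed load: 527.1 × 5.2 = 2740.92 lb at 7 ft from C.
Moments about C: D_y·10.5 − 1750·6.7 − (527.1·5.2)·7 − 1200·9.9 = 0 → D_y = 42791.44/10.5 = 4075.38 ≈ 4075 lb.
ΣF_y = 0: C_y + 4075.38 − 1750 − 527.1·5.2 − 1200 = 0 → C_y = 1616 lb.
ΣF_x = 0: no horizontal applied forces, so C_x = 0.

C_x = 0, C_y = 1616 lb, D_y = 4075 lb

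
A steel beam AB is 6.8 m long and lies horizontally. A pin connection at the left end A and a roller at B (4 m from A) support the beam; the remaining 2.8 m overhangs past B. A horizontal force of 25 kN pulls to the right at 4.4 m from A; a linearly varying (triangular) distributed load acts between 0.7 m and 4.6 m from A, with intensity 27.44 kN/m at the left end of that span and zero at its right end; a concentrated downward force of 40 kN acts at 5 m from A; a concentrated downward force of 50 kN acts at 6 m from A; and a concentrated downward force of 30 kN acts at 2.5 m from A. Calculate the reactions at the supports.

Resultant of the triangular load: ½ × 27.44 × 3.9 = 53.508 kN, acting at 2 m from A (one-third of the span from the peak).
Taking moments about A: B_y·4 − (½·27.44·3.9)·2 − 40·5 − 50·6 − 30·2.5 = 0 → B_y = 682.016/4 = 170.504 ≈ 170.5 kN.
ΣF_y = 0: A_y + 170.504 − ½·27.44·3.9 − 40 − 50 − 30 = 0 → A_y = 3.004 kN.
ΣF_x = 0: A_x + 25 = 0 → A_x = -25.00 kN.

A_x = -25.00 kN, A_y = 3.004 kN, B_y = 170.5 kN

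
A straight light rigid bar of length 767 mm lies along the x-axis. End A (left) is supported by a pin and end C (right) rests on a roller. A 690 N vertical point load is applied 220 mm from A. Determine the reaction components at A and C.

A_x = 0, A_y = 492.1 N, C_y = 197.9 N

ΣM about A: C_y·767 − 690·220 = 0 → C_y = 151800/767 = 197.914 ≈ 197.9 N.
ΣF_y = 0: A_y + 197.914 − 690 = 0 → A_y = 492.1 N.
ΣF_x = 0: no horizontal applied forces, so A_x = 0.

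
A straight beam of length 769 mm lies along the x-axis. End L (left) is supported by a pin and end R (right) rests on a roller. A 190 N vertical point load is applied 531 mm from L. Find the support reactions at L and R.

Moments about L: R_y·769 − 190·531 = 0 → R_y = 100890/769 = 131.196 ≈ 131.2 N.
ΣF_y = 0: L_y + 131.196 − 190 = 0 → L_y = 58.80 N.
ΣF_x = 0: no horizontal applied forces, so L_x = 0.

L_x = 0, L_y = 58.80 N, R_y = 131.2 N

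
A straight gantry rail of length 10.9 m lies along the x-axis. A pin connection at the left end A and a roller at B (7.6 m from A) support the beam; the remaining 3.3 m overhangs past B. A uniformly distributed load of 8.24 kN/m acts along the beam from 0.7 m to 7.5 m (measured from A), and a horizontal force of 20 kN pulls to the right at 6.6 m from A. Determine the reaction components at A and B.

A_x = -20.00 kN, A_y = 25.80 kN, B_y = 30.23 kN

Resultant of the distributed load: 8.24 × 6.8 = 56.032 kN at 4.1 m from A.
ΣM about A: B_y·7.6 − (8.24·6.8)·4.1 = 0 → B_y = 229.7312/7.6 = 30.2278 ≈ 30.23 kN.
ΣF_y = 0: A_y + 30.2278 − 8.24·6.8 = 0 → A_y = 25.80 kN.
ΣF_x = 0: A_x + 20 = 0 → A_x = -20.00 kN.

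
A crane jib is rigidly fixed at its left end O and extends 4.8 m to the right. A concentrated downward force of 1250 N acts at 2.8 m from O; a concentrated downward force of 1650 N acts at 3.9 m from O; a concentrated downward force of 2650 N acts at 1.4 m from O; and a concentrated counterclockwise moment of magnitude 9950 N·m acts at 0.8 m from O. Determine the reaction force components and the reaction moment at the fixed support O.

O_x = 0, O_y = 5550 N, M_O = 3695 N·m

ΣF_x = 0: O_x = 0.
ΣF_y = 0: O_y − 1250 − 1650 − 2650 = 0 → O_y = 5550 N.
ΣM about O: M_O − 1250·2.8 − 1650·3.9 − 2650·1.4 + 9950 = 0 → M_O = 3695 N·m.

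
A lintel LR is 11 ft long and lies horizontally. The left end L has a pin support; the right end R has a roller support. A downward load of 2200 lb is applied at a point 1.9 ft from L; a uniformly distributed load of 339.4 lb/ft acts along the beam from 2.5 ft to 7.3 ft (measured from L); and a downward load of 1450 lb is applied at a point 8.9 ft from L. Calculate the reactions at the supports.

Resultant of the distributed load: 339.4 × 4.8 = 1629.12 lb at 4.9 ft from L.
Taking moments about L: R_y·11 − 2200·1.9 − (339.4·4.8)·4.9 − 1450·8.9 = 0 → R_y = 25067.688/11 = 2278.88 ≈ 2279 lb.
ΣF_y = 0: L_y + 2278.88 − 2200 − 339.4·4.8 − 1450 = 0 → L_y = 3000 lb.
ΣF_x = 0: no horizontal applied forces, so L_x = 0.

L_x = 0, L_y = 3000 lb, R_y = 2279 lb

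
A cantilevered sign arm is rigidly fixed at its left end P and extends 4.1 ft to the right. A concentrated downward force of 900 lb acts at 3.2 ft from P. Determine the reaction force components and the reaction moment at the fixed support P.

ΣF_x = 0: P_x = 0.
ΣF_y = 0: P_y − 900 = 0 → P_y = 900.0 lb.
ΣM about P: M_P − 900·3.2 = 0 → M_P = 2880 lb·ft.

P_x = 0, P_y = 900.0 lb, M_P = 2880 lb·ft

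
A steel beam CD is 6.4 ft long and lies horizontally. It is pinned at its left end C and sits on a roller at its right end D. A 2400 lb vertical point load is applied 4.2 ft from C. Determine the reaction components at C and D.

Moments about C: D_y·6.4 − 2400·4.2 = 0 → D_y = 10080/6.4 = 1575 lb.
ΣF_y = 0: C_y + 1575 − 2400 = 0 → C_y = 825.0 lb.
ΣF_x = 0: no horizontal applied forces, so C_x = 0.

C_x = 0, C_y = 825.0 lb, D_y = 1575 lb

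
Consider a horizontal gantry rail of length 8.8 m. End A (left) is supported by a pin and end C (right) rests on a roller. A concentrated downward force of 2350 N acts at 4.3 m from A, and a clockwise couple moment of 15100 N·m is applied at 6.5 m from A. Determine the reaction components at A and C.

A_x = 0, A_y = -514.2 N, C_y = 2864 N

ΣM about A: C_y·8.8 − 2350·4.3 − 15100 = 0 → C_y = 25205/8.8 = 2864.2 ≈ 2864 N.
ΣF_y = 0: A_y + 2864.2 − 2350 = 0 → A_y = -514.2 N.
ΣF_x = 0: no horizontal applied forces, so A_x = 0.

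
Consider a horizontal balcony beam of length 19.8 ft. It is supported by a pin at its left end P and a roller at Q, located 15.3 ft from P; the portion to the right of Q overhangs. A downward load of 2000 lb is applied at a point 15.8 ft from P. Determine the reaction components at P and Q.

Taking moments about P: Q_y·15.3 − 2000·15.8 = 0 → Q_y = 31600/15.3 = 2065.36 ≈ 2065 lb.
ΣF_y = 0: P_y + 2065.36 − 2000 = 0 → P_y = -65.36 lb.
ΣF_x = 0: no horizontal applied forces, so P_x = 0.

P_x = 0, P_y = -65.36 lb, Q_y = 2065 lb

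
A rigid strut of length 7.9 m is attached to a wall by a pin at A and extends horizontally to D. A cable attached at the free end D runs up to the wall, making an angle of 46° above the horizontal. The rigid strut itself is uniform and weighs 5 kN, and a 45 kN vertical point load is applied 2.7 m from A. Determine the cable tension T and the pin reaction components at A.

T = 24.86 kN, A_x = 17.27 kN, A_y = 32.12 kN

ΣM about A: T·sin46°·7.9 − 5·3.95 − 45·2.7 = 0 → T = 141.25/(7.9·0.71934) = 24.8558 ≈ 24.86 kN.
ΣF_x = 0: A_x − T·cos46° = 0 → A_x = 24.8558 × 0.694658 = 17.27 kN.
ΣF_y = 0: A_y + T·sin46° − 5 − 45 = 0 → A_y = 50 − 24.8558 × 0.71934 = 32.12 kN.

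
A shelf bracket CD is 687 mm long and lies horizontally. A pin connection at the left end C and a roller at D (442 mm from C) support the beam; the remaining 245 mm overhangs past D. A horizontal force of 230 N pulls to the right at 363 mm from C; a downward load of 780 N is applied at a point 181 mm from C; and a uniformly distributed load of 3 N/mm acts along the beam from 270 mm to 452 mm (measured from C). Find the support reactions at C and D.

Resultant of the distributed load: 3 × 182 = 546 N at 361 mm from C.
Moments about C: D_y·442 − 780·181 − (3·182)·361 = 0 → D_y = 338286/442 = 765.353 ≈ 765.4 N.
ΣF_y = 0: C_y + 765.353 − 780 − 3·182 = 0 → C_y = 560.6 N.
ΣF_x = 0: C_x + 230 = 0 → C_x = -230.0 N.

C_x = -230.0 N, C_y = 560.6 N, D_y = 765.4 N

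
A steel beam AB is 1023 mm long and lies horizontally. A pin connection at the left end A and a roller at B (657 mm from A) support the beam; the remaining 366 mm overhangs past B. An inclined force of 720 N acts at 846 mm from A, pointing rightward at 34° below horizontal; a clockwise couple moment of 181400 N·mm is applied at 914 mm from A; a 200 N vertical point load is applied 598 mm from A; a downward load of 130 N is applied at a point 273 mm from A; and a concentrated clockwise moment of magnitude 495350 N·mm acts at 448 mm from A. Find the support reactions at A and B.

A_x = -596.9 N, A_y = -1052 N, B_y = 1785 N

Moments about A: B_y·657 − 720·sin34°·846 − 181400 − 200·598 − 130·273 − 495350 = 0 → B_y = 1172460/657 = 1784.57 ≈ 1785 N.
ΣF_y = 0: A_y + 1784.57 − 720·sin34° − 200 − 130 = 0 → A_y = -1052 N.
ΣF_x = 0: A_x + 720·cos34° = 0 → A_x = -596.9 N.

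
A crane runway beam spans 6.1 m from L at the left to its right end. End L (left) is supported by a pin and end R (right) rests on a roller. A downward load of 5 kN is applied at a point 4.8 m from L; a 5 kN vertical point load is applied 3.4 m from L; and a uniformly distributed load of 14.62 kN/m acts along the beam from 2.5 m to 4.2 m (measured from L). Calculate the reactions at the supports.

Resultant of the distributed load: 14.62 × 1.7 = 24.854 kN at 3.35 m from L.
Taking moments about L: R_y·6.1 − 5·4.8 − 5·3.4 − (14.62·1.7)·3.35 = 0 → R_y = 124.2609/6.1 = 20.3706 ≈ 20.37 kN.
ΣF_y = 0: L_y + 20.3706 − 5 − 5 − 14.62·1.7 = 0 → L_y = 14.48 kN.
ΣF_x = 0: no horizontal applied forces, so L_x = 0.

L_x = 0, L_y = 14.48 kN, R_y = 20.37 kN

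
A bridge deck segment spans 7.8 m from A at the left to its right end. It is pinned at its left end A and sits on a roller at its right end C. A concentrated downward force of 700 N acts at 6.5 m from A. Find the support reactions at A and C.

A_x = 0, A_y = 116.7 N, C_y = 583.3 N

Moments about A: C_y·7.8 − 700·6.5 = 0 → C_y = 4550/7.8 = 583.333 ≈ 583.3 N.
ΣF_y = 0: A_y + 583.333 − 700 = 0 → A_y = 116.7 N.
ΣF_x = 0: no horizontal applied forces, so A_x = 0.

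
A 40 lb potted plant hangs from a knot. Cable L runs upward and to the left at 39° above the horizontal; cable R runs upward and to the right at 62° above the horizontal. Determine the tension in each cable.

T_L = 19.13 lb, T_R = 31.67 lb

ΣF_x = 0: −T_L·cos39° + T_R·cos62° = 0 → T_R = 1.65536·T_L.
ΣF_y = 0: T_L·sin39° + T_R·sin62° = 40.
Substitute: T_L·(0.62932 + 1.65536·0.882948) = 40 → T_L = 19.1304 ≈ 19.13 lb.
Then T_R = 1.65536 × 19.1304 = 31.67 lb.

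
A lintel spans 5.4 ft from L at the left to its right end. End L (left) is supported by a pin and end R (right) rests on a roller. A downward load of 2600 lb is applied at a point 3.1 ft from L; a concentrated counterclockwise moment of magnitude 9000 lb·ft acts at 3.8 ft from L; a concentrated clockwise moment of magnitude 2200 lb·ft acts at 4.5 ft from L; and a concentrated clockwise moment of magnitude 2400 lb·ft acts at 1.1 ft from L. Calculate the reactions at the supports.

Moments about L: R_y·5.4 − 2600·3.1 + 9000 − 2200 − 2400 = 0 → R_y = 3660/5.4 = 677.778 ≈ 677.8 lb.
ΣF_y = 0: L_y + 677.778 − 2600 = 0 → L_y = 1922 lb.
ΣF_x = 0: no horizontal applied forces, so L_x = 0.

L_x = 0, L_y = 1922 lb, R_y = 677.8 lb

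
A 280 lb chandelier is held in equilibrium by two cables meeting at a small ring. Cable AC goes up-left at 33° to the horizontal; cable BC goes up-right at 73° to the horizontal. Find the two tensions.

ΣF_x = 0: −T_AC·cos33° + T_BC·cos73° = 0 → T_BC = 2.86851·T_AC.
ΣF_y = 0: T_AC·sin33° + T_BC·sin73° = 280.
Substitute: T_AC·(0.544639 + 2.86851·0.956305) = 280 → T_AC = 85.1631 ≈ 85.16 lb.
Then T_BC = 2.86851 × 85.1631 = 244.3 lb.

T_AC = 85.16 lb, T_BC = 244.3 lb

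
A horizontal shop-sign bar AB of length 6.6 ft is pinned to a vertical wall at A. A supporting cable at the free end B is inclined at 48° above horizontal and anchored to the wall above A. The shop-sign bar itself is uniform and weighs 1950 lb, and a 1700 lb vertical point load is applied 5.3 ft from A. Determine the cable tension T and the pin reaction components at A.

ΣM about A: T·sin48°·6.6 − 1950·3.3 − 1700·5.3 = 0 → T = 15445/(6.6·0.743145) = 3148.98 ≈ 3149 lb.
ΣF_x = 0: A_x − T·cos48° = 0 → A_x = 3148.98 × 0.669131 = 2107 lb.
ΣF_y = 0: A_y + T·sin48° − 1950 − 1700 = 0 → A_y = 3650 − 3148.98 × 0.743145 = 1310 lb.

T = 3149 lb, A_x = 2107 lb, A_y = 1310 lb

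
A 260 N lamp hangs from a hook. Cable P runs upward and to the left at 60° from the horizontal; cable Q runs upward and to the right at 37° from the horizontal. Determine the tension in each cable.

ΣF_x = 0: −T_P·cos60° + T_Q·cos37° = 0 → T_Q = 0.626068·T_P.
ΣF_y = 0: T_P·sin60° + T_Q·sin37° = 260.
Substitute: T_P·(0.866025 + 0.626068·0.601815) = 260 → T_P = 209.205 ≈ 209.2 N.
Then T_Q = 0.626068 × 209.205 = 131.0 N.

T_P = 209.2 N, T_Q = 131.0 N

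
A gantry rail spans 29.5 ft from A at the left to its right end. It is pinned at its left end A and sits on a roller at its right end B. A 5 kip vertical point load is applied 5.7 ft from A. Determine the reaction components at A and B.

Moments about A: B_y·29.5 − 5·5.7 = 0 → B_y = 28.5/29.5 = 0.966102 ≈ 0.9661 kip.
ΣF_y = 0: A_y + 0.966102 − 5 = 0 → A_y = 4.034 kip.
ΣF_x = 0: no horizontal applied forces, so A_x = 0.

A_x = 0, A_y = 4.034 kip, B_y = 0.9661 kip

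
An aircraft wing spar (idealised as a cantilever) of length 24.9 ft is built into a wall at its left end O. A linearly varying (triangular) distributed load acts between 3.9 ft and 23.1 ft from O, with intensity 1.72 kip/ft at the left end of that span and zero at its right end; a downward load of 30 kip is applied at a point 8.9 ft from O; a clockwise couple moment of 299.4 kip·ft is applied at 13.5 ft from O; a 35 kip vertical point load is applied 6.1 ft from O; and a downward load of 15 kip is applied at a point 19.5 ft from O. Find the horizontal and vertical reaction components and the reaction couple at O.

O_x = 0, O_y = 96.51 kip, M_O = 1242 kip·ft

Resultant of the triangular load: ½ × 1.72 × 19.2 = 16.512 kip, acting at 10.3 ft from O (one-third of the span from the peak).
ΣF_x = 0: O_x = 0.
ΣF_y = 0: O_y − ½·1.72·19.2 − 30 − 35 − 15 = 0 → O_y = 96.51 kip.
ΣM about O: M_O − (½·1.72·19.2)·10.3 − 30·8.9 − 299.4 − 35·6.1 − 15·19.5 = 0 → M_O = 1242 kip·ft.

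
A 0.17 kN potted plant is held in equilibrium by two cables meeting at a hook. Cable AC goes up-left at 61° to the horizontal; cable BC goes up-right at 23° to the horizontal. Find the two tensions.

ΣF_x = 0: −T_AC·cos61° + T_BC·cos23° = 0 → T_BC = 0.526678·T_AC.
ΣF_y = 0: T_AC·sin61° + T_BC·sin23° = 0.17.
Substitute: T_AC·(0.87462 + 0.526678·0.390731) = 0.17 → T_AC = 0.157348 ≈ 0.1573 kN.
Then T_BC = 0.526678 × 0.157348 = 0.08287 kN.

T_AC = 0.1573 kN, T_BC = 0.08287 kN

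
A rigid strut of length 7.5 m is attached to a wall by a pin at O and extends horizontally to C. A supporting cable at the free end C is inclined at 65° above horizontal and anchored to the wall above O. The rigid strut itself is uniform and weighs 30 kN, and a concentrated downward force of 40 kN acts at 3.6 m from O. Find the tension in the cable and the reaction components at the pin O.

T = 37.74 kN, O_x = 15.95 kN, O_y = 35.80 kN

ΣM about O: T·sin65°·7.5 − 30·3.75 − 40·3.6 = 0 → T = 256.5/(7.5·0.906308) = 37.7355 ≈ 37.74 kN.
ΣF_x = 0: O_x − T·cos65° = 0 → O_x = 37.7355 × 0.422618 = 15.95 kN.
ΣF_y = 0: O_y + T·sin65° − 30 − 40 = 0 → O_y = 70 − 37.7355 × 0.906308 = 35.80 kN.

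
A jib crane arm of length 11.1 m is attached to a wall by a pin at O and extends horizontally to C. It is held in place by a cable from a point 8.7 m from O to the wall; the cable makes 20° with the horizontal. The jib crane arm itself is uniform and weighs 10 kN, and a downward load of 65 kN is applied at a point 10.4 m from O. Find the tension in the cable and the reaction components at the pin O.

ΣM about O: T·sin20°·8.7 − 10·5.55 − 65·10.4 = 0 → T = 731.5/(8.7·0.34202) = 245.835 ≈ 245.8 kN.
ΣF_x = 0: O_x − T·cos20° = 0 → O_x = 245.835 × 0.939693 = 231.0 kN.
ΣF_y = 0: O_y + T·sin20° − 10 − 65 = 0 → O_y = 75 − 245.835 × 0.34202 = -9.080 kN.

T = 245.8 kN, O_x = 231.0 kN, O_y = -9.080 kN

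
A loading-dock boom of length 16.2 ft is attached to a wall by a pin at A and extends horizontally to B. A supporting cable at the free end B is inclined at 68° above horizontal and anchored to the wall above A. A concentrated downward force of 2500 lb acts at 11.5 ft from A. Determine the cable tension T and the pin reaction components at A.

ΣM about A: T·sin68°·16.2 − 2500·11.5 = 0 → T = 28750/(16.2·0.927184) = 1914.07 ≈ 1914 lb.
ΣF_x = 0: A_x − T·cos68° = 0 → A_x = 1914.07 × 0.374607 = 717.0 lb.
ΣF_y = 0: A_y + T·sin68° − 2500 = 0 → A_y = 2500 − 1914.07 × 0.927184 = 725.3 lb.

T = 1914 lb, A_x = 717.0 lb, A_y = 725.3 lb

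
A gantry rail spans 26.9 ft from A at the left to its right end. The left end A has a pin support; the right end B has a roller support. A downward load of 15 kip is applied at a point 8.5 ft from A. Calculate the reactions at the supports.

A_x = 0, A_y = 10.26 kip, B_y = 4.740 kip

Taking moments about A: B_y·26.9 − 15·8.5 = 0 → B_y = 127.5/26.9 = 4.73978 ≈ 4.740 kip.
ΣF_y = 0: A_y + 4.73978 − 15 = 0 → A_y = 10.26 kip.
ΣF_x = 0: no horizontal applied forces, so A_x = 0.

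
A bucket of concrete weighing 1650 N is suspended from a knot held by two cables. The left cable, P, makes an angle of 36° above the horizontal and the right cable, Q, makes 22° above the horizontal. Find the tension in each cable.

ΣF_x = 0: −T_P·cos36° + T_Q·cos22° = 0 → T_Q = 0.872553·T_P.
ΣF_y = 0: T_P·sin36° + T_Q·sin22° = 1650.
Substitute: T_P·(0.587785 + 0.872553·0.374607) = 1650 → T_P = 1803.97 ≈ 1804 N.
Then T_Q = 0.872553 × 1803.97 = 1574 N.

T_P = 1804 N, T_Q = 1574 N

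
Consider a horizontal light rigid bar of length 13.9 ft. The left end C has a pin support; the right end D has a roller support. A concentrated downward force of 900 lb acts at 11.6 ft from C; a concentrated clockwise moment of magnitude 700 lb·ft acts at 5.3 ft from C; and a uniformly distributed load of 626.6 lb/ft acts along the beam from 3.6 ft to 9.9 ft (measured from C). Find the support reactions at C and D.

Resultant of the distributed load: 626.6 × 6.3 = 3947.58 lb at 6.75 ft from C.
ΣM about C: D_y·13.9 − 900·11.6 − 700 − (626.6·6.3)·6.75 = 0 → D_y = 37786.165/13.9 = 2718.43 ≈ 2718 lb.
ΣF_y = 0: C_y + 2718.43 − 900 − 626.6·6.3 = 0 → C_y = 2129 lb.
ΣF_x = 0: no horizontal applied forces, so C_x = 0.

C_x = 0, C_y = 2129 lb, D_y = 2718 lb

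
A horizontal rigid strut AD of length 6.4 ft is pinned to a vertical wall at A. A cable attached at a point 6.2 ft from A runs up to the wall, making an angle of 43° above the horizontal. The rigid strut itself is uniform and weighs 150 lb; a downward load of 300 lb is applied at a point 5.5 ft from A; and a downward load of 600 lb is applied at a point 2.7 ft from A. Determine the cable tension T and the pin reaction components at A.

T = 886.9 lb, A_x = 648.6 lb, A_y = 445.2 lb

ΣM about A: T·sin43°·6.2 − 150·3.2 − 300·5.5 − 600·2.7 = 0 → T = 3750/(6.2·0.681998) = 886.863 ≈ 886.9 lb.
ΣF_x = 0: A_x − T·cos43° = 0 → A_x = 886.863 × 0.731354 = 648.6 lb.
ΣF_y = 0: A_y + T·sin43° − 150 − 300 − 600 = 0 → A_y = 1050 − 886.863 × 0.681998 = 445.2 lb.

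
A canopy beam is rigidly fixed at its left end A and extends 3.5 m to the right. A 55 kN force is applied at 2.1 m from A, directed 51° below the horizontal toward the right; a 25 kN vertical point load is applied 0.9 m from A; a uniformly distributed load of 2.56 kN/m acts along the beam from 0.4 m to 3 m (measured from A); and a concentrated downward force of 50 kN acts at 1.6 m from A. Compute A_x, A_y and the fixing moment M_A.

A_x = -34.61 kN, A_y = 124.4 kN, M_A = 203.6 kN·m

Resultant of the distributed load: 2.56 × 2.6 = 6.656 kN at 1.7 m from A.
ΣF_x = 0: A_x + 55·cos51° = 0 → A_x = -34.61 kN.
ΣF_y = 0: A_y − 55·sin51° − 25 − 2.56·2.6 − 50 = 0 → A_y = 124.4 kN.
ΣM about A: M_A − 55·sin51°·2.1 − 25·0.9 − (2.56·2.6)·1.7 − 50·1.6 = 0 → M_A = 203.6 kN·m.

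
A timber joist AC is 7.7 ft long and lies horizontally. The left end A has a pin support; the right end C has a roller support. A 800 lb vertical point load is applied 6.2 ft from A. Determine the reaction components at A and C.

Moments about A: C_y·7.7 − 800·6.2 = 0 → C_y = 4960/7.7 = 644.156 ≈ 644.2 lb.
ΣF_y = 0: A_y + 644.156 − 800 = 0 → A_y = 155.8 lb.
ΣF_x = 0: no horizontal applied forces, so A_x = 0.

A_x = 0, A_y = 155.8 lb, C_y = 644.2 lb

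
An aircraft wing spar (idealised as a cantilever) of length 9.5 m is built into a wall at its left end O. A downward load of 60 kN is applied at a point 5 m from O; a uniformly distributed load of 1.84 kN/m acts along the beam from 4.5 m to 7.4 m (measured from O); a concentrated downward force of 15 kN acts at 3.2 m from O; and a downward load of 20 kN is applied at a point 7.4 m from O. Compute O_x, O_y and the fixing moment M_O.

Resultant of the distributed load: 1.84 × 2.9 = 5.336 kN at 5.95 m from O.
ΣF_x = 0: O_x = 0.
ΣF_y = 0: O_y − 60 − 1.84·2.9 − 15 − 20 = 0 → O_y = 100.3 kN.
ΣM about O: M_O − 60·5 − (1.84·2.9)·5.95 − 15·3.2 − 20·7.4 = 0 → M_O = 527.7 kN·m.

O_x = 0, O_y = 100.3 kN, M_O = 527.7 kN·m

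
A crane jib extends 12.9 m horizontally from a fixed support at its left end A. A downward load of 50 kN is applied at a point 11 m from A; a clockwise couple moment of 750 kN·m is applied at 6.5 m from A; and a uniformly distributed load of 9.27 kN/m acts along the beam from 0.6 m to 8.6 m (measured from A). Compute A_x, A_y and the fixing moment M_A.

Resultant of the distributed load: 9.27 × 8 = 74.16 kN at 4.6 m from A.
ΣF_x = 0: A_x = 0.
ΣF_y = 0: A_y − 50 − 9.27·8 = 0 → A_y = 124.2 kN.
ΣM about A: M_A − 50·11 − 750 − (9.27·8)·4.6 = 0 → M_A = 1641 kN·m.

A_x = 0, A_y = 124.2 kN, M_A = 1641 kN·m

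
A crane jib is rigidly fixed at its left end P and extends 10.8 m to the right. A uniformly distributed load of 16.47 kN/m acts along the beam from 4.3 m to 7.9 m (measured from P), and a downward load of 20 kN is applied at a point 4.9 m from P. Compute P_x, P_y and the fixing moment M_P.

P_x = 0, P_y = 79.29 kN, M_P = 459.7 kN·m

Resultant of the distributed load: 16.47 × 3.6 = 59.292 kN at 6.1 m from P.
ΣF_x = 0: P_x = 0.
ΣF_y = 0: P_y − 16.47·3.6 − 20 = 0 → P_y = 79.29 kN.
ΣM about P: M_P − (16.47·3.6)·6.1 − 20·4.9 = 0 → M_P = 459.7 kN·m.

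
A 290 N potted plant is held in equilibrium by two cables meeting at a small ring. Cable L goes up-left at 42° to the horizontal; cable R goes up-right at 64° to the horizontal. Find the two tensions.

ΣF_x = 0: −T_L·cos42° + T_R·cos64° = 0 → T_R = 1.69524·T_L.
ΣF_y = 0: T_L·sin42° + T_R·sin64° = 290.
Substitute: T_L·(0.669131 + 1.69524·0.898794) = 290 → T_L = 132.251 ≈ 132.3 N.
Then T_R = 1.69524 × 132.251 = 224.2 N.

T_L = 132.3 N, T_R = 224.2 N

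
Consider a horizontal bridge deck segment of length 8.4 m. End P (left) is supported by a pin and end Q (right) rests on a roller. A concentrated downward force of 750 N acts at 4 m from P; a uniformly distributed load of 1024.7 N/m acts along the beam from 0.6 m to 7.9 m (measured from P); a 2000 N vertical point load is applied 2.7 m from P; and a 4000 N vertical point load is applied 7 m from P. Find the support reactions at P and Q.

P_x = 0, P_y = 6112 N, Q_y = 8118 N

Resultant of the distributed load: 1024.7 × 7.3 = 7480.31 N at 4.25 m from P.
ΣM about P: Q_y·8.4 − 750·4 − (1024.7·7.3)·4.25 − 2000·2.7 − 4000·7 = 0 → Q_y = 68191.3175/8.4 = 8118.01 ≈ 8118 N.
ΣF_y = 0: P_y + 8118.01 − 750 − 1024.7·7.3 − 2000 − 4000 = 0 → P_y = 6112 N.
ΣF_x = 0: no horizontal applied forces, so P_x = 0.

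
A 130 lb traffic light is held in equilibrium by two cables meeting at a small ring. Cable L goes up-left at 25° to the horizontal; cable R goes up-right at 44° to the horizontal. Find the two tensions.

ΣF_x = 0: −T_L·cos25° + T_R·cos44° = 0 → T_R = 1.25992·T_L.
ΣF_y = 0: T_L·sin25° + T_R·sin44° = 130.
Substitute: T_L·(0.422618 + 1.25992·0.694658) = 130 → T_L = 100.167 ≈ 100.2 lb.
Then T_R = 1.25992 × 100.167 = 126.2 lb.

T_L = 100.2 lb, T_R = 126.2 lb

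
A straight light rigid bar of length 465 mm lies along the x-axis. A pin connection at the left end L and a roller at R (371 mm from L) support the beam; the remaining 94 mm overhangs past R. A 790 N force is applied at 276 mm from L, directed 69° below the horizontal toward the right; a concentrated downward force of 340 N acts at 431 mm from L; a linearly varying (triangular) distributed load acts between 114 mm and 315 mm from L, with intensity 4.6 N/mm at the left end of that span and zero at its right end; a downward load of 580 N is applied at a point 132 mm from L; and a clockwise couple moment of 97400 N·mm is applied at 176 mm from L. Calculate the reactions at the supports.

Resultant of the triangular load: ½ × 4.6 × 201 = 462.3 N, acting at 181 mm from L (one-third of the span from the peak).
Taking moments about L: R_y·371 − 790·sin69°·276 − 340·431 − (½·4.6·201)·181 − 580·132 − 97400 = 0 → R_y = 607734/371 = 1638.1 ≈ 1638 N.
ΣF_y = 0: L_y + 1638.1 − 790·sin69° − 340 − ½·4.6·201 − 580 = 0 → L_y = 481.7 N.
ΣF_x = 0: L_x + 790·cos69° = 0 → L_x = -283.1 N.

L_x = -283.1 N, L_y = 481.7 N, R_y = 1638 N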